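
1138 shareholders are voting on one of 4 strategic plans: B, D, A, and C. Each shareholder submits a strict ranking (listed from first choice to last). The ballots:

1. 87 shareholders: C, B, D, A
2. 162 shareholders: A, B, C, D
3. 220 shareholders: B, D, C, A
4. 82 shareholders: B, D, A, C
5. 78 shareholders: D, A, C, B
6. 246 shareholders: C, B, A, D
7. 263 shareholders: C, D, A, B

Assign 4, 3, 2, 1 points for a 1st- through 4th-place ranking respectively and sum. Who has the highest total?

B: 87·3 + 162·3 + 220·4 + 82·4 + 78·1 + 246·3 + 263·1 = 3034
D: 87·2 + 162·1 + 220·3 + 82·3 + 78·4 + 246·1 + 263·3 = 2589
A: 87·1 + 162·4 + 220·1 + 82·2 + 78·3 + 246·2 + 263·2 = 2371
C: 87·4 + 162·2 + 220·2 + 82·1 + 78·2 + 246·4 + 263·4 = 3386
C has the highest Borda score (3386).

C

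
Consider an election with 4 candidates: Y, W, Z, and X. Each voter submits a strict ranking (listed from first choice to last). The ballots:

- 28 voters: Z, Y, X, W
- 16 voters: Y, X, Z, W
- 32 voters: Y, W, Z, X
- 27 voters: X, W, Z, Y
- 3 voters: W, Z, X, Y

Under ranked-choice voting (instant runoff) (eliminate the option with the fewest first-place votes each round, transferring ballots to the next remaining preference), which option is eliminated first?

W

Round 1: Y 48, W 3, Z 28, X 27. Eliminate W.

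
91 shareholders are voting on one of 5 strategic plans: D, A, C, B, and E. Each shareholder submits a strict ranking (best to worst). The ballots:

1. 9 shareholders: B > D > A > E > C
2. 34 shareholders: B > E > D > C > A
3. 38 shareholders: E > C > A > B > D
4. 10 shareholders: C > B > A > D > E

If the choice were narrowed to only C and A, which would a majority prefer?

Voters preferring C to A: 82; preferring A to C: 9.
C wins the head-to-head.

C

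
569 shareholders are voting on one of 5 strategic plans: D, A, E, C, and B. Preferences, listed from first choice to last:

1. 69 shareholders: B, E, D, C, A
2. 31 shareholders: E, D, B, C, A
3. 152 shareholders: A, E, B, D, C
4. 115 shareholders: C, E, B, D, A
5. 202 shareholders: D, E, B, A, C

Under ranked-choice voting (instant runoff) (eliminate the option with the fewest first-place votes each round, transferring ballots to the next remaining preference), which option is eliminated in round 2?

B

Round 1: D 202, A 152, E 31, C 115, B 69. Eliminate E.
Round 2: D 233, A 152, C 115, B 69. Eliminate B.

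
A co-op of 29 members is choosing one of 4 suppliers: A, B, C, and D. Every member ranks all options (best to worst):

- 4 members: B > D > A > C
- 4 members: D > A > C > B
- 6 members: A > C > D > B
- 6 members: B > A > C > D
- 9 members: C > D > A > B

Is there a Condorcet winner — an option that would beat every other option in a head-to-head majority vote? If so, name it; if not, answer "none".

Checking pairwise contests:
D beats A 17–12.
A beats B 19–10.
A beats C 20–9.
C beats D 21–8.
Every option loses at least one head-to-head, so there is no Condorcet winner.

none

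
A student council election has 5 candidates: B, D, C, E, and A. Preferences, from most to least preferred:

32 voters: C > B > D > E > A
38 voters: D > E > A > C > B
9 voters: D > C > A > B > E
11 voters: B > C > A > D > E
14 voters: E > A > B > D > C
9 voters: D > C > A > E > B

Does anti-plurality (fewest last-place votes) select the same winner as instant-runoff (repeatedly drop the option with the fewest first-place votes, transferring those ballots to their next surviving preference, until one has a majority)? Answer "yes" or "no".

yes

Anti-plurality — last-place votes: B 47, D 0, C 14, E 20, A 32. Winner: D.
Instant-runoff — R1 B 11, D 56, C 32, E 14, A 0 (A out); R2 B 11, D 56, C 32, E 14 (B out); R3 D 56, C 43, E 14 (E out); R4 D 70, C 43 (D winner). Winner: D.
The two methods agree.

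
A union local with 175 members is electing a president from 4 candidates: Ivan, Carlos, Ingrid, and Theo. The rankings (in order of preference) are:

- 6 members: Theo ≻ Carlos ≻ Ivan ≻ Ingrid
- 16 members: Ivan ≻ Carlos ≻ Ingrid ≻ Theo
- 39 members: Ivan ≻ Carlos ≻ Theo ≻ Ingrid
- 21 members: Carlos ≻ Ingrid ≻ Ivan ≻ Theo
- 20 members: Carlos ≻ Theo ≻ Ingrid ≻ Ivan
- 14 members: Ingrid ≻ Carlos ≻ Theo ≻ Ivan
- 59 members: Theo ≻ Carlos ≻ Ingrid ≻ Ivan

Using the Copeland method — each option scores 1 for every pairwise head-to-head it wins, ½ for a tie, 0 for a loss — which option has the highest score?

Carlos

Ivan: loses to Carlos, Ingrid, and Theo → score 0.
Carlos: beats Ivan, Ingrid, and Theo → score 3.
Ingrid: beats Ivan; loses to Carlos and Theo → score 1.
Theo: beats Ivan and Ingrid; loses to Carlos → score 2.
Carlos has the best pairwise record.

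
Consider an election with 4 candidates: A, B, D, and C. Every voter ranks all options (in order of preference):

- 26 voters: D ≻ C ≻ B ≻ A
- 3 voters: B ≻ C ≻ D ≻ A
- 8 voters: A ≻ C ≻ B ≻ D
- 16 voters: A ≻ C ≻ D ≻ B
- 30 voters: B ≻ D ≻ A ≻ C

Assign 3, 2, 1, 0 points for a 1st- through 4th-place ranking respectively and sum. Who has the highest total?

A: 26·0 + 3·0 + 8·3 + 16·3 + 30·1 = 102
B: 26·1 + 3·3 + 8·1 + 16·0 + 30·3 = 133
D: 26·3 + 3·1 + 8·0 + 16·1 + 30·2 = 157
C: 26·2 + 3·2 + 8·2 + 16·2 + 30·0 = 106
D has the highest Borda score (157).

D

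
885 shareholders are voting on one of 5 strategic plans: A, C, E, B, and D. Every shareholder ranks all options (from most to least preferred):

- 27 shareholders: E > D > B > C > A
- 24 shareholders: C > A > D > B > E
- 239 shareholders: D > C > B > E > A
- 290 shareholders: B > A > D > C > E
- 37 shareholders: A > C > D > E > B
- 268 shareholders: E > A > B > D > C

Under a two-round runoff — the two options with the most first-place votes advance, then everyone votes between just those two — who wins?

B

Round 1 first-place votes: A 37, C 24, E 295, B 290, D 239.
E and B advance.
Runoff: E is preferred to B by 332 voters; B by 553.
B wins the runoff.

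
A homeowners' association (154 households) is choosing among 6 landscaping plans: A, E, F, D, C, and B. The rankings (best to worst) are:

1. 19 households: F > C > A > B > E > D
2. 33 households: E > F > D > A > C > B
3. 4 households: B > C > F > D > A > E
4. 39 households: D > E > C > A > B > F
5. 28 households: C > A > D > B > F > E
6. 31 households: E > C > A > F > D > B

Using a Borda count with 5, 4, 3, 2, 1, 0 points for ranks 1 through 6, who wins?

A: 19·3 + 33·2 + 4·1 + 39·2 + 28·4 + 31·3 = 410
E: 19·1 + 33·5 + 4·0 + 39·4 + 28·0 + 31·5 = 495
F: 19·5 + 33·4 + 4·3 + 39·0 + 28·1 + 31·2 = 329
D: 19·0 + 33·3 + 4·2 + 39·5 + 28·3 + 31·1 = 417
C: 19·4 + 33·1 + 4·4 + 39·3 + 28·5 + 31·4 = 506
B: 19·2 + 33·0 + 4·5 + 39·1 + 28·2 + 31·0 = 153
C has the highest Borda score (506).

C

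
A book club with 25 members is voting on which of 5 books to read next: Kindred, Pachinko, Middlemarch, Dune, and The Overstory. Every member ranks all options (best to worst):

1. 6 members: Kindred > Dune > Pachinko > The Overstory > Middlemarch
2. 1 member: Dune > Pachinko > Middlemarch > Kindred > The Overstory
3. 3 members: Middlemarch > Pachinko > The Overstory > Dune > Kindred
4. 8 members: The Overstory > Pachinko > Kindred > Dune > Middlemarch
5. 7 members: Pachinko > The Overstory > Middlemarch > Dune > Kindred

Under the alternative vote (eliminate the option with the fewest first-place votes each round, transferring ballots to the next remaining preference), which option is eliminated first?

Dune

Round 1: Kindred 6, Pachinko 7, Middlemarch 3, Dune 1, The Overstory 8. Eliminate Dune.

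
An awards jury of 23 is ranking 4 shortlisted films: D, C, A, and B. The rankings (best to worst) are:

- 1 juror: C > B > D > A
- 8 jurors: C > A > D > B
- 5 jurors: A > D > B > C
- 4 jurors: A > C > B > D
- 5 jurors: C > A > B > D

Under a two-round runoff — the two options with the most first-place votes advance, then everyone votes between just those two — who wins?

C

Round 1 first-place votes: D 0, C 14, A 9, B 0.
C and A advance.
Runoff: C is preferred to A by 14 voters; A by 9.
C wins the runoff.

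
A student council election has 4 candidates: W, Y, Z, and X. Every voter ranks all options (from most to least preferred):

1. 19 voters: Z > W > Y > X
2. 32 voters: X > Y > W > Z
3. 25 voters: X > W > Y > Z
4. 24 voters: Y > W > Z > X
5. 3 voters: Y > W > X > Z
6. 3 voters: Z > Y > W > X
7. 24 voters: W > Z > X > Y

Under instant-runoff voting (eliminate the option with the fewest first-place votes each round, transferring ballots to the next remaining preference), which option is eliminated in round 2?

Y

Round 1: W 24, Y 27, Z 22, X 57. Eliminate Z.
Round 2: W 43, Y 30, X 57. Eliminate Y.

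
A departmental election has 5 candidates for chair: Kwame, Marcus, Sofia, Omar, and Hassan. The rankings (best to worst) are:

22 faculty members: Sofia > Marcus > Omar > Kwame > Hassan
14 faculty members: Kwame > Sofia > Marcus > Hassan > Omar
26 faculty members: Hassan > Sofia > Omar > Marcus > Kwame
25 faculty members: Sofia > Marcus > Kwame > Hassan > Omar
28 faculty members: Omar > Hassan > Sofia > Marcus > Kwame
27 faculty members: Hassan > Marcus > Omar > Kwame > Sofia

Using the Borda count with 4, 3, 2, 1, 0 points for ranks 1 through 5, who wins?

Sofia

Kwame: 22·1 + 14·4 + 26·0 + 25·2 + 28·0 + 27·1 = 155
Marcus: 22·3 + 14·2 + 26·1 + 25·3 + 28·1 + 27·3 = 304
Sofia: 22·4 + 14·3 + 26·3 + 25·4 + 28·2 + 27·0 = 364
Omar: 22·2 + 14·0 + 26·2 + 25·0 + 28·4 + 27·2 = 262
Hassan: 22·0 + 14·1 + 26·4 + 25·1 + 28·3 + 27·4 = 335
Sofia has the highest Borda score (364).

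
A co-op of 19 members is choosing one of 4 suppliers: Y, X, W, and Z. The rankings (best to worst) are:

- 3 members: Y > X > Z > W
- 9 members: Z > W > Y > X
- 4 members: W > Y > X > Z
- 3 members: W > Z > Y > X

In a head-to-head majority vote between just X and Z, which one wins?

Voters preferring X to Z: 7; preferring Z to X: 12.
Z wins the head-to-head.

Z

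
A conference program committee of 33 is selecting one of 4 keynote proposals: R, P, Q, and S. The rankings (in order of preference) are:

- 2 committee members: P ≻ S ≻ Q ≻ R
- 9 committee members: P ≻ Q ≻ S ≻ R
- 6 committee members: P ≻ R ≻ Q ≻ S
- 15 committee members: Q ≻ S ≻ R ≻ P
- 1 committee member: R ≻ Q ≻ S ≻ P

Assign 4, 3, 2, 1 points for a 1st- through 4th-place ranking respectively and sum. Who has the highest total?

R: 2·1 + 9·1 + 6·3 + 15·2 + 1·4 = 63
P: 2·4 + 9·4 + 6·4 + 15·1 + 1·1 = 84
Q: 2·2 + 9·3 + 6·2 + 15·4 + 1·3 = 106
S: 2·3 + 9·2 + 6·1 + 15·3 + 1·2 = 77
Q has the highest Borda score (106).

Q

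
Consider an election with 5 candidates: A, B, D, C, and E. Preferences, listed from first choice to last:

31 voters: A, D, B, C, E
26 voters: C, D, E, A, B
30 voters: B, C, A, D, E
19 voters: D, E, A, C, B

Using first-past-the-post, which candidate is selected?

First-place votes: A 31, B 30, D 19, C 26, E 0.
A has the most first-place votes.

A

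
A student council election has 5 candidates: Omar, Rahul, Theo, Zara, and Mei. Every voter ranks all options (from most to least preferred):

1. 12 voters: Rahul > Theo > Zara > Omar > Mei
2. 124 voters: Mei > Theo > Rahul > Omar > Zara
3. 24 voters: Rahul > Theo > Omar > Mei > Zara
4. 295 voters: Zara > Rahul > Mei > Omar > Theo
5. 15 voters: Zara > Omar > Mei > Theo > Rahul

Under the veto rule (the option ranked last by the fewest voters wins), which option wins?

Last-place votes: Omar 0, Rahul 15, Theo 295, Zara 148, Mei 12.
Omar is ranked last by the fewest voters, so Omar wins.

Omar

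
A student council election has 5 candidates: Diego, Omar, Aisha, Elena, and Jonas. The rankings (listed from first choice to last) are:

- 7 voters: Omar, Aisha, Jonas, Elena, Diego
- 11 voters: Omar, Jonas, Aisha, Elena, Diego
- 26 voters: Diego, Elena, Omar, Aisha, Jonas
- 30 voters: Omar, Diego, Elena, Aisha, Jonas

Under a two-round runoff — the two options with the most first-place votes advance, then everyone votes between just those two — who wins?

Omar

Round 1 first-place votes: Diego 26, Omar 48, Aisha 0, Elena 0, Jonas 0.
Omar and Diego advance.
Runoff: Omar is preferred to Diego by 48 voters; Diego by 26.
Omar wins the runoff.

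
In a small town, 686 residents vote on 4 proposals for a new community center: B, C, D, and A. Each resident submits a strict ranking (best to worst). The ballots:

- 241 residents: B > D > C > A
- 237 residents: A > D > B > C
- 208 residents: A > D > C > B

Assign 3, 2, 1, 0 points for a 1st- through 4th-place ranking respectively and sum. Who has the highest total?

D

B: 241·3 + 237·1 + 208·0 = 960
C: 241·1 + 237·0 + 208·1 = 449
D: 241·2 + 237·2 + 208·2 = 1372
A: 241·0 + 237·3 + 208·3 = 1335
D has the highest Borda score (1372).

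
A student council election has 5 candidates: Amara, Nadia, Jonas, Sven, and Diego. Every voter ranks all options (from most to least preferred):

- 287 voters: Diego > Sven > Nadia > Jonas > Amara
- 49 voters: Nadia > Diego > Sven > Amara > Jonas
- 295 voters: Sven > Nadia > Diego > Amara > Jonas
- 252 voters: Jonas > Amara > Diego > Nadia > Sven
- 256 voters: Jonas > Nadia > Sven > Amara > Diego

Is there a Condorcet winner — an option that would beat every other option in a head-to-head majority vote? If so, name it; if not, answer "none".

Checking pairwise contests:
Nadia beats Amara 887–252.
Sven beats Nadia 582–557.
Nadia beats Jonas 631–508.
Diego beats Sven 588–551.
Nadia beats Diego 600–539.
Every option loses at least one head-to-head, so there is no Condorcet winner.

none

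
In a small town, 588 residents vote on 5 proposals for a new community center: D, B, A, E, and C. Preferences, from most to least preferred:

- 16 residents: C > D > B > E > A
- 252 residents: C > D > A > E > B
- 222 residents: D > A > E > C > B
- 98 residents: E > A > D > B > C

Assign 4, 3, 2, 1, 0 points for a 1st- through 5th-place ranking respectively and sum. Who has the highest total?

D: 16·3 + 252·3 + 222·4 + 98·2 = 1888
B: 16·2 + 252·0 + 222·0 + 98·1 = 130
A: 16·0 + 252·2 + 222·3 + 98·3 = 1464
E: 16·1 + 252·1 + 222·2 + 98·4 = 1104
C: 16·4 + 252·4 + 222·1 + 98·0 = 1294
D has the highest Borda score (1888).

D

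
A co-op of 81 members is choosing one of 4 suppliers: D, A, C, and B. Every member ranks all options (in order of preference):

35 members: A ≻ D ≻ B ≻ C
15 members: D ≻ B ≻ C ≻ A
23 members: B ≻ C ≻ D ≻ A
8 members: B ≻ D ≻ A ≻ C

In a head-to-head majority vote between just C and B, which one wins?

Voters preferring C to B: 0; preferring B to C: 81.
B wins the head-to-head.

B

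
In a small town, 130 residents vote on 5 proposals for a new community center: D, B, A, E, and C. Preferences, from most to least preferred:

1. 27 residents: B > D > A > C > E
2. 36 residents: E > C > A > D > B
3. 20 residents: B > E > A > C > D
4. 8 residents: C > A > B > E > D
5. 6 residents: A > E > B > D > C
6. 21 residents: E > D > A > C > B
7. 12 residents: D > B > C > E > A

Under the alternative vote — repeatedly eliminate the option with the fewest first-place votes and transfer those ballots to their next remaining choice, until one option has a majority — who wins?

B

Round 1: D 12, B 47, A 6, E 57, C 8. Eliminate A.
Round 2: D 12, B 47, E 63, C 8. Eliminate C.
Round 3: D 12, B 55, E 63. Eliminate D.
Round 4: B 67, E 63. B has a majority.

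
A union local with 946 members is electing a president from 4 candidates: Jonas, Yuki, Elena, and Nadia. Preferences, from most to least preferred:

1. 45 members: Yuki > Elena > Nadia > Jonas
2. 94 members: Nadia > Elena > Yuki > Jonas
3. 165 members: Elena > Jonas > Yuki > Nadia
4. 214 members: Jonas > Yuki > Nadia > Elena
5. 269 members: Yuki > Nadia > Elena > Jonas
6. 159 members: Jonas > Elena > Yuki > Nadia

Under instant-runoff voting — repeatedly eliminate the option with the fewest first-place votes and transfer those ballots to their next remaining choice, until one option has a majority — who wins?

Jonas

Round 1: Jonas 373, Yuki 314, Elena 165, Nadia 94. Eliminate Nadia.
Round 2: Jonas 373, Yuki 314, Elena 259. Eliminate Elena.
Round 3: Jonas 538, Yuki 408. Jonas has a majority.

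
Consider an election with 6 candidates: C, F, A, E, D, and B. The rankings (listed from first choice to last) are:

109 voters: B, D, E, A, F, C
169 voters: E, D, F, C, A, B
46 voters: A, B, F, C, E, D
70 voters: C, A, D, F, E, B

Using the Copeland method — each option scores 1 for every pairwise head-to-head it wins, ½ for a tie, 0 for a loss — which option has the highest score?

C: beats A and B; loses to F, E, and D → score 2.
F: beats C and B; loses to A, E, and D → score 2.
A: beats F and B; loses to C, E, and D → score 2.
E: beats C, F, A, D, and B → score 5.
D: beats C, F, A, and B; loses to E → score 4.
B: loses to C, F, A, E, and D → score 0.
E has the best pairwise record.

E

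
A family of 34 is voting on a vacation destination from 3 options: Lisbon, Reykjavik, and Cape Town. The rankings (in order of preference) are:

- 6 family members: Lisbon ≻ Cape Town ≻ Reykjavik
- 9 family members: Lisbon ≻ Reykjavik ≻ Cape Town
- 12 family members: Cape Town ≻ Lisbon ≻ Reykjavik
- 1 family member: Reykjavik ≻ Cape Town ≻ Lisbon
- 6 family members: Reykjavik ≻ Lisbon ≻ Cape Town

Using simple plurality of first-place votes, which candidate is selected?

First-place votes: Lisbon 15, Reykjavik 7, Cape Town 12.
Lisbon has the most first-place votes.

Lisbon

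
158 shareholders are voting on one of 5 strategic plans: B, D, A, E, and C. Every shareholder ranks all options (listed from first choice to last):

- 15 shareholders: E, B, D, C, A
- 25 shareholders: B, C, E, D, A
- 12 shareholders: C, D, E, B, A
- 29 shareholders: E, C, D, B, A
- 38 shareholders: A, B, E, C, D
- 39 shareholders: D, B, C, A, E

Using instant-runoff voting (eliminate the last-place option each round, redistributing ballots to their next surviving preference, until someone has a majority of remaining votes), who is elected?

Round 1: B 25, D 39, A 38, E 44, C 12. Eliminate C.
Round 2: B 25, D 51, A 38, E 44. Eliminate B.
Round 3: D 51, A 38, E 69. Eliminate A.
Round 4: D 51, E 107. E has a majority.

E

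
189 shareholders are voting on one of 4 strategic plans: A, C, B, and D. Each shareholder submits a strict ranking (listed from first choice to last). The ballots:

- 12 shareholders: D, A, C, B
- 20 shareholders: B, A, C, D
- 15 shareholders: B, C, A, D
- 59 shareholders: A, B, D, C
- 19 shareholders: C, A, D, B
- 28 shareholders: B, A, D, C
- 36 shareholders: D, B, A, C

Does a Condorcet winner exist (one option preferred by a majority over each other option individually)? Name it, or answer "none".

B

B vs A: 99–90 for B.
B vs C: 158–31 for B.
B vs D: 122–67 for B.
B beats every other option head-to-head.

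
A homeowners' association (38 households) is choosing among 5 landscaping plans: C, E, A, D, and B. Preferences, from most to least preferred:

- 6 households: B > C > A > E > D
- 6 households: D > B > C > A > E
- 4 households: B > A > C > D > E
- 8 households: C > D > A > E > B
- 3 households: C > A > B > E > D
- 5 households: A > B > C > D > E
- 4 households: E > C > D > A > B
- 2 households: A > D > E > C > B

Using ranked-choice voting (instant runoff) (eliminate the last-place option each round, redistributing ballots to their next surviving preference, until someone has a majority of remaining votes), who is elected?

B

Round 1: C 11, E 4, A 7, D 6, B 10. Eliminate E.
Round 2: C 15, A 7, D 6, B 10. Eliminate D.
Round 3: C 15, A 7, B 16. Eliminate A.
Round 4: C 17, B 21. B has a majority.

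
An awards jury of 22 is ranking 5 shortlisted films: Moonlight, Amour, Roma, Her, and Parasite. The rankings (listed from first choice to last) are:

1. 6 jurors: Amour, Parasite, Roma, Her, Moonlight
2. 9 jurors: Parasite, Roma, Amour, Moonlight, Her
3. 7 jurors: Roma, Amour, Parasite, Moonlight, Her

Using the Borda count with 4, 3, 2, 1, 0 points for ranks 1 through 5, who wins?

Parasite

Moonlight: 6·0 + 9·1 + 7·1 = 16
Amour: 6·4 + 9·2 + 7·3 = 63
Roma: 6·2 + 9·3 + 7·4 = 67
Her: 6·1 + 9·0 + 7·0 = 6
Parasite: 6·3 + 9·4 + 7·2 = 68
Parasite has the highest Borda score (68).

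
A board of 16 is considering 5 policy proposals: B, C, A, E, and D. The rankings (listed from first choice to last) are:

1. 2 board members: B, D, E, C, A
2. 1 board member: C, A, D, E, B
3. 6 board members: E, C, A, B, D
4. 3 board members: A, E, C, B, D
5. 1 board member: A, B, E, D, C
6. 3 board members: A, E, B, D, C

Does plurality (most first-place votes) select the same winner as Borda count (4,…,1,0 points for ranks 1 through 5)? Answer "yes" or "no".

no

Plurality — first-place votes: B 2, C 1, A 7, E 6, D 0. Winner: A.
Borda — scores: B 26, C 30, A 43, E 49, D 12. Winner: E.
The two methods disagree.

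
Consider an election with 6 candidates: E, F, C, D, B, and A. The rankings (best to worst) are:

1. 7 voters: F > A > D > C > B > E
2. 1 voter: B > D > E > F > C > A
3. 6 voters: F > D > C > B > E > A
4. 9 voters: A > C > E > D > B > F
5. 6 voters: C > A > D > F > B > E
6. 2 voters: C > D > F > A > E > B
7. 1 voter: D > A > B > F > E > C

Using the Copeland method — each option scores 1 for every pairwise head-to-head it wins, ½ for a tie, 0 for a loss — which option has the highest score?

E: loses to F, C, D, B, and A → score 0.
F: beats E and B; ties A; loses to C and D → score 2.5.
C: beats E, F, D, and B; loses to A → score 4.
D: beats E, F, and B; loses to C and A → score 3.
B: beats E; loses to F, C, D, and A → score 1.
A: beats E, C, D, and B; ties F → score 4.5.
A has the best pairwise record.

A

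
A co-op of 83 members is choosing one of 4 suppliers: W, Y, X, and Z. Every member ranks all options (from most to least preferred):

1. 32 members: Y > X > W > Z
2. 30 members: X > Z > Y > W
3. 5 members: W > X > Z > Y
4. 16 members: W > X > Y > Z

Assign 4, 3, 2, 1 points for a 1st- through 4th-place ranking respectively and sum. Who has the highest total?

X

W: 32·2 + 30·1 + 5·4 + 16·4 = 178
Y: 32·4 + 30·2 + 5·1 + 16·2 = 225
X: 32·3 + 30·4 + 5·3 + 16·3 = 279
Z: 32·1 + 30·3 + 5·2 + 16·1 = 148
X has the highest Borda score (279).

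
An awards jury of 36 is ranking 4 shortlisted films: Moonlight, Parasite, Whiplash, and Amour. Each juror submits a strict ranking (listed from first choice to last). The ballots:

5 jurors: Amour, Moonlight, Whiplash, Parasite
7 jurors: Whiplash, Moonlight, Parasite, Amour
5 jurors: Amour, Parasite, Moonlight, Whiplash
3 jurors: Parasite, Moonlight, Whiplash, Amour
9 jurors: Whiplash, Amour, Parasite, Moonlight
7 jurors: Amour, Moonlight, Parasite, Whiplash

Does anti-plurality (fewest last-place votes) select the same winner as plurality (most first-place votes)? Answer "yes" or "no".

no

Anti-plurality — last-place votes: Moonlight 9, Parasite 5, Whiplash 12, Amour 10. Winner: Parasite.
Plurality — first-place votes: Moonlight 0, Parasite 3, Whiplash 16, Amour 17. Winner: Amour.
The two methods disagree.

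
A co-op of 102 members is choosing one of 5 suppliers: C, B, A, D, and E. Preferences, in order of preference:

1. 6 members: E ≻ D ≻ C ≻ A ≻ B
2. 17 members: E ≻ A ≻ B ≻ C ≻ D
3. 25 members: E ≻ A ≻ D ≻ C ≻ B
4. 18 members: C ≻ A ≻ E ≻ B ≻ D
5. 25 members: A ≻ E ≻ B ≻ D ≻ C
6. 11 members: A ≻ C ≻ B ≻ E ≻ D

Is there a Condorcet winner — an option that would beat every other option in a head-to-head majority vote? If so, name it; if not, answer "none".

A vs C: 78–24 for A.
A vs B: 102–0 for A.
A vs D: 96–6 for A.
A vs E: 54–48 for A.
A beats every other option head-to-head.

A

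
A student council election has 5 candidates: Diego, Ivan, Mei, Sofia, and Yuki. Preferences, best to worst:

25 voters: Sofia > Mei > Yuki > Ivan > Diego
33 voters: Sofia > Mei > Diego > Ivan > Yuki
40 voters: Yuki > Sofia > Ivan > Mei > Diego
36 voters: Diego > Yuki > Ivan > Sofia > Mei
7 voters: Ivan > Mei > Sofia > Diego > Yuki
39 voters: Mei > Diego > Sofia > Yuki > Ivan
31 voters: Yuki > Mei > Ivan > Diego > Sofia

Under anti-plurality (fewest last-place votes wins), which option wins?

Sofia

Last-place votes: Diego 65, Ivan 39, Mei 36, Sofia 31, Yuki 40.
Sofia is ranked last by the fewest voters, so Sofia wins.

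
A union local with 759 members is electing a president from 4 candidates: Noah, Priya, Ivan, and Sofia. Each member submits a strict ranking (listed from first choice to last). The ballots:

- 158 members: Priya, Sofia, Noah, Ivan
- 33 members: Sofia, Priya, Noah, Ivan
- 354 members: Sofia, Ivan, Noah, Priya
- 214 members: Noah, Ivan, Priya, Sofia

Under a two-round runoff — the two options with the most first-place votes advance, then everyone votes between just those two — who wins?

Round 1 first-place votes: Noah 214, Priya 158, Ivan 0, Sofia 387.
Sofia and Noah advance.
Runoff: Sofia is preferred to Noah by 545 voters; Noah by 214.
Sofia wins the runoff.

Sofia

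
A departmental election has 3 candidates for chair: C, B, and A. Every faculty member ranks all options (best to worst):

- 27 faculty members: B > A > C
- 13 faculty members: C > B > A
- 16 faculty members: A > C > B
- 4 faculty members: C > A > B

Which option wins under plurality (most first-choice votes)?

First-place votes: C 17, B 27, A 16.
B has the most first-place votes.

B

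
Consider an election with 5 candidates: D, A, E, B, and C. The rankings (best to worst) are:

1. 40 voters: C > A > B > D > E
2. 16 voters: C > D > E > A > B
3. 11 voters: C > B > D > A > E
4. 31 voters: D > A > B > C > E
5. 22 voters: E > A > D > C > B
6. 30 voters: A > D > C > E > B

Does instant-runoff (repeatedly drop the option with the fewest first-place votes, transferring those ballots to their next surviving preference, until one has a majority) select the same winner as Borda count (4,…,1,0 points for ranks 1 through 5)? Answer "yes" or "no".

Instant-runoff — R1 D 31, A 30, E 22, B 0, C 67 (B out); R2 D 31, A 30, E 22, C 67 (E out); R3 D 31, A 52, C 67 (D out); R4 A 83, C 67 (A winner). Winner: A.
Borda — scores: D 368, A 426, E 150, B 175, C 381. Winner: A.
The two methods agree.

yes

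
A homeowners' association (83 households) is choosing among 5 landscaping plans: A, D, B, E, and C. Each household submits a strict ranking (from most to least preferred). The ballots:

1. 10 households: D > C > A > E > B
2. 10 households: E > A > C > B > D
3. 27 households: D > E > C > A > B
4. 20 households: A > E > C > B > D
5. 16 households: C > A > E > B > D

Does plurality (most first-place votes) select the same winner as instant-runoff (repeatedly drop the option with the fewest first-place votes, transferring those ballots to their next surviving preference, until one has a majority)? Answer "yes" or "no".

Plurality — first-place votes: A 20, D 37, B 0, E 10, C 16. Winner: D.
Instant-runoff — R1 A 20, D 37, B 0, E 10, C 16 (B out); R2 A 20, D 37, E 10, C 16 (E out); R3 A 30, D 37, C 16 (C out); R4 A 46, D 37 (A winner). Winner: A.
The two methods disagree.

no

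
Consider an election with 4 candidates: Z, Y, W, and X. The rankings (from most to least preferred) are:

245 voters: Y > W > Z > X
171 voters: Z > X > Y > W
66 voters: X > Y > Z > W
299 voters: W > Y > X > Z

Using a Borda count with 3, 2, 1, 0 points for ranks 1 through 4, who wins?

Z: 245·1 + 171·3 + 66·1 + 299·0 = 824
Y: 245·3 + 171·1 + 66·2 + 299·2 = 1636
W: 245·2 + 171·0 + 66·0 + 299·3 = 1387
X: 245·0 + 171·2 + 66·3 + 299·1 = 839
Y has the highest Borda score (1636).

Y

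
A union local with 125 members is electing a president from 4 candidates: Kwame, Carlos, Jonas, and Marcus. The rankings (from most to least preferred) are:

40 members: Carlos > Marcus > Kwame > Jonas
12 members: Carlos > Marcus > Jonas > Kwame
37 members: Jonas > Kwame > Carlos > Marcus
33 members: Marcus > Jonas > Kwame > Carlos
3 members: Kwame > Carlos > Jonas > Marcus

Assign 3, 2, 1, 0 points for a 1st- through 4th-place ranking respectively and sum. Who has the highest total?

Marcus

Kwame: 40·1 + 12·0 + 37·2 + 33·1 + 3·3 = 156
Carlos: 40·3 + 12·3 + 37·1 + 33·0 + 3·2 = 199
Jonas: 40·0 + 12·1 + 37·3 + 33·2 + 3·1 = 192
Marcus: 40·2 + 12·2 + 37·0 + 33·3 + 3·0 = 203
Marcus has the highest Borda score (203).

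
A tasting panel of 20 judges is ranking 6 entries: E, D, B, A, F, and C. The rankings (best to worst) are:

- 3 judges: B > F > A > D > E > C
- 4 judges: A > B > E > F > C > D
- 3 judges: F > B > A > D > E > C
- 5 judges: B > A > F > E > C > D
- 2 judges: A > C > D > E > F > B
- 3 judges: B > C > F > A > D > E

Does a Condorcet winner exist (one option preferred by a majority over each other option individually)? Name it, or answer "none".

B vs E: 18–2 for B.
B vs D: 18–2 for B.
B vs A: 14–6 for B.
B vs F: 15–5 for B.
B vs C: 18–2 for B.
B beats every other option head-to-head.

B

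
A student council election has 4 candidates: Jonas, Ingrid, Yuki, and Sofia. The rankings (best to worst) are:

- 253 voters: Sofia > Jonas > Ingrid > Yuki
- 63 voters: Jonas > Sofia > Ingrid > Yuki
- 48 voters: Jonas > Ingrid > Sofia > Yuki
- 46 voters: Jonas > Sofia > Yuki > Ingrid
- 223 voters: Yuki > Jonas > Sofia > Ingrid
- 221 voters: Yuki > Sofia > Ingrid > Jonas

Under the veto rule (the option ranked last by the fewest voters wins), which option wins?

Last-place votes: Jonas 221, Ingrid 269, Yuki 364, Sofia 0.
Sofia is ranked last by the fewest voters, so Sofia wins.

Sofia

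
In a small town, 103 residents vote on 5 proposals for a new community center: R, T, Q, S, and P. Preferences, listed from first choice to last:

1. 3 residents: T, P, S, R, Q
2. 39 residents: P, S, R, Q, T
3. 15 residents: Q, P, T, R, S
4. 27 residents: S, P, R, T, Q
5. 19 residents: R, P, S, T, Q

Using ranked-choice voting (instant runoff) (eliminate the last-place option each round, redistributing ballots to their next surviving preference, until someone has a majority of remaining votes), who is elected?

Round 1: R 19, T 3, Q 15, S 27, P 39. Eliminate T.
Round 2: R 19, Q 15, S 27, P 42. Eliminate Q.
Round 3: R 19, S 27, P 57. P has a majority.

P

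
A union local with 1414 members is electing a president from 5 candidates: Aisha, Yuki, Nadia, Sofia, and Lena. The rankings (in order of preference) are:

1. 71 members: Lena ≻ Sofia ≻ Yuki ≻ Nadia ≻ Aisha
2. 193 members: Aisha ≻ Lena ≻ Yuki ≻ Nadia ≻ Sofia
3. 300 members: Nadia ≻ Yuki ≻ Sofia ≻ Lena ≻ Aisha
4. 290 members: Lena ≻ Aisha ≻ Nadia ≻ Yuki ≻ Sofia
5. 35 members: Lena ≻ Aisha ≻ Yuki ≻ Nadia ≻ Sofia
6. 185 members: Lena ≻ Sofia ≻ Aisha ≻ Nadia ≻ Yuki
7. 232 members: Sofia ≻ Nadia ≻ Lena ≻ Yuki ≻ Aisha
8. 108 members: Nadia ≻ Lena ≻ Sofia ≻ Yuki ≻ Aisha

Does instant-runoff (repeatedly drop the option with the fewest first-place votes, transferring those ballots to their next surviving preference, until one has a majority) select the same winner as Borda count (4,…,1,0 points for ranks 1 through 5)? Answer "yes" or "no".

Instant-runoff — R1 Aisha 193, Yuki 0, Nadia 408, Sofia 232, Lena 581 (Yuki out); R2 Aisha 193, Nadia 408, Sofia 232, Lena 581 (Aisha out); R3 Nadia 408, Sofia 232, Lena 774 (Lena winner). Winner: Lena.
Borda — scores: Aisha 2117, Yuki 2128, Nadia 3392, Sofia 2512, Lena 3991. Winner: Lena.
The two methods agree.

yes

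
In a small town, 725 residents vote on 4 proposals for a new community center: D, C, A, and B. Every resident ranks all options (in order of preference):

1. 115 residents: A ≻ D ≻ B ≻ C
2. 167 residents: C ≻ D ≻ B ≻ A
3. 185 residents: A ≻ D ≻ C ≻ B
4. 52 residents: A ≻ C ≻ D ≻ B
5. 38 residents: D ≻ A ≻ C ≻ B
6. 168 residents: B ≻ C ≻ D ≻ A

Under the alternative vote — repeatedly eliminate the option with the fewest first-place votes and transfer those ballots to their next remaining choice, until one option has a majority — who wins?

Round 1: D 38, C 167, A 352, B 168. Eliminate D.
Round 2: C 167, A 390, B 168. A has a majority.

A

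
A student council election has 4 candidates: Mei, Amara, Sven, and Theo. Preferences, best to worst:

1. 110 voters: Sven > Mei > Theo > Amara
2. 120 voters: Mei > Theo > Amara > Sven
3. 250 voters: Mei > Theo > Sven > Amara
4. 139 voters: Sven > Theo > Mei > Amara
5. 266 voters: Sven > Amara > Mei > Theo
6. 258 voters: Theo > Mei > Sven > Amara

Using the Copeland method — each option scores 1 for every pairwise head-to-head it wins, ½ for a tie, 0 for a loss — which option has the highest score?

Mei

Mei: beats Amara, Sven, and Theo → score 3.
Amara: loses to Mei, Sven, and Theo → score 0.
Sven: beats Amara; loses to Mei and Theo → score 1.
Theo: beats Amara and Sven; loses to Mei → score 2.
Mei has the best pairwise record.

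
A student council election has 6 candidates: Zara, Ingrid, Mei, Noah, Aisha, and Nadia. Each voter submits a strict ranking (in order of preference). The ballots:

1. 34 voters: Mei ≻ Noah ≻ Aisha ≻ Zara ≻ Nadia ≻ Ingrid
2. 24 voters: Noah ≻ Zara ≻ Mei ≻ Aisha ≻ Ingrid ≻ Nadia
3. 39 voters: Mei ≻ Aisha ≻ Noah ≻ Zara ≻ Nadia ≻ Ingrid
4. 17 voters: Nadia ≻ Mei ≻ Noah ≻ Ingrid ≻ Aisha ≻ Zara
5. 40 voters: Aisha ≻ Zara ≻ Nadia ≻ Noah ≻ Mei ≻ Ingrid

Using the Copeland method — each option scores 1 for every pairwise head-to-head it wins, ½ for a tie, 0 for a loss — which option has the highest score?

Mei

Zara: beats Ingrid and Nadia; loses to Mei, Noah, and Aisha → score 2.
Ingrid: loses to Zara, Mei, Noah, Aisha, and Nadia → score 0.
Mei: beats Zara, Ingrid, Noah, Aisha, and Nadia → score 5.
Noah: beats Zara, Ingrid, and Nadia; loses to Mei and Aisha → score 3.
Aisha: beats Zara, Ingrid, Noah, and Nadia; loses to Mei → score 4.
Nadia: beats Ingrid; loses to Zara, Mei, Noah, and Aisha → score 1.
Mei has the best pairwise record.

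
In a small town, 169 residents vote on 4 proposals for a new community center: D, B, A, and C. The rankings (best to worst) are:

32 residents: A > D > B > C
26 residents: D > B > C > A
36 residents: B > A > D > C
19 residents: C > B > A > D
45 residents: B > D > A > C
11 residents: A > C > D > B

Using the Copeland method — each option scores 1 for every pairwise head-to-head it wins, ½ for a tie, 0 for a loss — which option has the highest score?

D: beats C; loses to B and A → score 1.
B: beats D, A, and C → score 3.
A: beats D and C; loses to B → score 2.
C: loses to D, B, and A → score 0.
B has the best pairwise record.

B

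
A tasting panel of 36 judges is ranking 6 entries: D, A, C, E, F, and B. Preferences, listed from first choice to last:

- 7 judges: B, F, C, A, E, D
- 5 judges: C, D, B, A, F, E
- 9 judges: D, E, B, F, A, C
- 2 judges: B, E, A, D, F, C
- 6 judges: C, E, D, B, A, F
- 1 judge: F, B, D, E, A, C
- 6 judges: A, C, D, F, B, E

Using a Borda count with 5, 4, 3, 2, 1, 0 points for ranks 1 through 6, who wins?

B

D: 7·0 + 5·4 + 9·5 + 2·2 + 6·3 + 1·3 + 6·3 = 108
A: 7·2 + 5·2 + 9·1 + 2·3 + 6·1 + 1·1 + 6·5 = 76
C: 7·3 + 5·5 + 9·0 + 2·0 + 6·5 + 1·0 + 6·4 = 100
E: 7·1 + 5·0 + 9·4 + 2·4 + 6·4 + 1·2 + 6·0 = 77
F: 7·4 + 5·1 + 9·2 + 2·1 + 6·0 + 1·5 + 6·2 = 70
B: 7·5 + 5·3 + 9·3 + 2·5 + 6·2 + 1·4 + 6·1 = 109
B has the highest Borda score (109).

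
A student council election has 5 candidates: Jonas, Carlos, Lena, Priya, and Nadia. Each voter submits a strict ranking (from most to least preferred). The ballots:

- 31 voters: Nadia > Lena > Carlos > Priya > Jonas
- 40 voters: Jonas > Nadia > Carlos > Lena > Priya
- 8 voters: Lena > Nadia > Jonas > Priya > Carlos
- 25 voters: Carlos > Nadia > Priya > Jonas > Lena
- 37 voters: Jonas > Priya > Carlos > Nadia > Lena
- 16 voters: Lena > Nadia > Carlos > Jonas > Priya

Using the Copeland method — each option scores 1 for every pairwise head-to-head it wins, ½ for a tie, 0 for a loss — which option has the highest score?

Jonas: beats Carlos, Lena, and Priya; loses to Nadia → score 3.
Carlos: beats Lena and Priya; loses to Jonas and Nadia → score 2.
Lena: beats Priya; loses to Jonas, Carlos, and Nadia → score 1.
Priya: loses to Jonas, Carlos, Lena, and Nadia → score 0.
Nadia: beats Jonas, Carlos, Lena, and Priya → score 4.
Nadia has the best pairwise record.

Nadia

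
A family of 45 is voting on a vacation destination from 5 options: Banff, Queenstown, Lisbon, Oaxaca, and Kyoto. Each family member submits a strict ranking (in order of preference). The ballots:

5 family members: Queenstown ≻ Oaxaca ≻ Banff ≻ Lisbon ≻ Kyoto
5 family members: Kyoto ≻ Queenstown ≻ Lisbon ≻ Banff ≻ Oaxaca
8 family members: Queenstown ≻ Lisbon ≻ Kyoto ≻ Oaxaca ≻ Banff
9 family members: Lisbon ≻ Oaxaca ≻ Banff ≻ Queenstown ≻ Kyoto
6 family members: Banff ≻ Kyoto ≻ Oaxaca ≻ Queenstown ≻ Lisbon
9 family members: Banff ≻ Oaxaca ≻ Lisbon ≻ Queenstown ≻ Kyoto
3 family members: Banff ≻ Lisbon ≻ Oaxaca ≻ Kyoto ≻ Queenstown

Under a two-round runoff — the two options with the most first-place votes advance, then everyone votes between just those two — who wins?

Round 1 first-place votes: Banff 18, Queenstown 13, Lisbon 9, Oaxaca 0, Kyoto 5.
Banff and Queenstown advance.
Runoff: Banff is preferred to Queenstown by 27 voters; Queenstown by 18.
Banff wins the runoff.

Banff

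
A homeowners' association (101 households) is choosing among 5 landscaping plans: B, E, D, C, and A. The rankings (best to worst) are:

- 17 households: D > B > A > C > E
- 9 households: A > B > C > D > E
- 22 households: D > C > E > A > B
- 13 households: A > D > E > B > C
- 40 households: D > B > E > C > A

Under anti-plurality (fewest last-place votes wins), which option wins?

D

Last-place votes: B 22, E 26, D 0, C 13, A 40.
D is ranked last by the fewest voters, so D wins.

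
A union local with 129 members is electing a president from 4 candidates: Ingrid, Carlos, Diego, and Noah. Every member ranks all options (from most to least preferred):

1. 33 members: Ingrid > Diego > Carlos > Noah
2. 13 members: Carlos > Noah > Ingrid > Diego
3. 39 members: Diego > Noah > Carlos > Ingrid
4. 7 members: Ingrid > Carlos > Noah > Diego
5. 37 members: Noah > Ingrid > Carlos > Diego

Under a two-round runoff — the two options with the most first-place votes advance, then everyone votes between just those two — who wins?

Ingrid

Round 1 first-place votes: Ingrid 40, Carlos 13, Diego 39, Noah 37.
Ingrid and Diego advance.
Runoff: Ingrid is preferred to Diego by 90 voters; Diego by 39.
Ingrid wins the runoff.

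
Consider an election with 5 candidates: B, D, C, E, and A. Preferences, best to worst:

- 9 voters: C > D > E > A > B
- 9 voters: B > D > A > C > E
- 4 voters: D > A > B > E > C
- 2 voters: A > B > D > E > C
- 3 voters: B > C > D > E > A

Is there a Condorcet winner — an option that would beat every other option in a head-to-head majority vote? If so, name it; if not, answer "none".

none

Checking pairwise contests:
A beats B 15–12.
B beats D 14–13.
B beats C 18–9.
B beats E 18–9.
D beats A 25–2.
Every option loses at least one head-to-head, so there is no Condorcet winner.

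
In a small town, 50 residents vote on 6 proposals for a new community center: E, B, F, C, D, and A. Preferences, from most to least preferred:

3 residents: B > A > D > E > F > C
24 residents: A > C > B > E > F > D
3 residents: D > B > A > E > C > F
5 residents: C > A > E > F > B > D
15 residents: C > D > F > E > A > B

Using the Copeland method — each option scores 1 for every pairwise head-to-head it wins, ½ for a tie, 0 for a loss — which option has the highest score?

E: beats F and D; loses to B, C, and A → score 2.
B: beats E, F, and D; loses to C and A → score 3.
F: beats D; loses to E, B, C, and A → score 1.
C: beats E, B, F, and D; loses to A → score 4.
D: loses to E, B, F, C, and A → score 0.
A: beats E, B, F, C, and D → score 5.
A has the best pairwise record.

A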